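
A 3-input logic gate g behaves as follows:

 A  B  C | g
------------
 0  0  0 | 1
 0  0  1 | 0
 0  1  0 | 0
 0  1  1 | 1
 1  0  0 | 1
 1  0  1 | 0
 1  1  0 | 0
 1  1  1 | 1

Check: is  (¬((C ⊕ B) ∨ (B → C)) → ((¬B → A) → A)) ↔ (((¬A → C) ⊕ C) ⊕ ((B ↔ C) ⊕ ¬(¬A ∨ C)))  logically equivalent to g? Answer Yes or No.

Yes

Test each input against both g and the formula:
  A=0, B=0, C=0: formula gives 1, g = 1 ✓
  A=0, B=0, C=1: formula gives 0, g = 0 ✓
  A=0, B=1, C=0: formula gives 0, g = 0 ✓
  A=0, B=1, C=1: formula gives 1, g = 1 ✓
  A=1, B=0, C=0: formula gives 1, g = 1 ✓
  … (the remaining 3 rows also agree.)
All 8 rows match — the expression computes g exactly.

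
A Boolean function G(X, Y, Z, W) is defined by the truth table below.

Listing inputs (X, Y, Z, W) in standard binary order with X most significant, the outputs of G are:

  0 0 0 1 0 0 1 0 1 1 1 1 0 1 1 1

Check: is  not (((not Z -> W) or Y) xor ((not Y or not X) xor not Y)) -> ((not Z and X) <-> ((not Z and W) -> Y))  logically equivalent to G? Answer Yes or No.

Evaluate not (((not Z -> W) or Y) xor ((not Y or not X) xor not Y)) -> ((not Z and X) <-> ((not Z and W) -> Y)) on each row and compare to G:
  X=0, Y=0, Z=0, W=0: formula gives 0, G = 0 ✓
  X=0, Y=0, Z=0, W=1: formula gives 1, but G = 0 ✗
Since they disagree at (0,0,0,1), the expression is not a correct formula for G.

No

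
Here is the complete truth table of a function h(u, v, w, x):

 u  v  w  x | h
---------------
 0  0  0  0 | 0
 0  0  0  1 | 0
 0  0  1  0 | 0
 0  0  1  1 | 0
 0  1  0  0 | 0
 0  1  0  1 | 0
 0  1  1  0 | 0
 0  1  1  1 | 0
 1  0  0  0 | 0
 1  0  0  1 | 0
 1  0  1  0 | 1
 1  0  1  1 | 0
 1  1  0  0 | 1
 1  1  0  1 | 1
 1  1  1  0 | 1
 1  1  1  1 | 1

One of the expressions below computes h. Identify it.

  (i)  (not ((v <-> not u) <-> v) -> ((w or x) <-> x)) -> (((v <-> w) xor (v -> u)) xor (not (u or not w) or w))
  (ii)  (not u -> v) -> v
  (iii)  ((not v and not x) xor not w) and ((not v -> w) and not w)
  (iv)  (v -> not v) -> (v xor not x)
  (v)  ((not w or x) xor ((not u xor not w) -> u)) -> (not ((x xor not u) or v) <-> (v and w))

i

(ii) fails at (0,0,0,0): the formula yields 1, h is 0.
(iii) fails at (0,1,0,0): the formula yields 1, h is 0.
(iv) fails at (0,0,0,0): the formula yields 1, h is 0.
(v) fails at (0,0,0,0): the formula yields 1, h is 0.
That leaves (i). Evaluating it on every row reproduces the table of h exactly.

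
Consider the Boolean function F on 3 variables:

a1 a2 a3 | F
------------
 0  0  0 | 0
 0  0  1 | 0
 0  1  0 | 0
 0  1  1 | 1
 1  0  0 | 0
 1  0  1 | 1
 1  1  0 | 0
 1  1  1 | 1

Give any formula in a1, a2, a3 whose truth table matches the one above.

The 1-rows are (0,1,1), (1,0,1), (1,1,1). Each contributes one minterm — ¬a1·a2·a3; a1·¬a2·a3; a1·a2·a3 — and their disjunction is a sum-of-products form of F.

F(a1, a2, a3) = (((¬a1 ∧ a2) ∧ a3) ∨ ((a1 ∧ ¬a2) ∧ a3)) ∨ ((a1 ∧ a2) ∧ a3)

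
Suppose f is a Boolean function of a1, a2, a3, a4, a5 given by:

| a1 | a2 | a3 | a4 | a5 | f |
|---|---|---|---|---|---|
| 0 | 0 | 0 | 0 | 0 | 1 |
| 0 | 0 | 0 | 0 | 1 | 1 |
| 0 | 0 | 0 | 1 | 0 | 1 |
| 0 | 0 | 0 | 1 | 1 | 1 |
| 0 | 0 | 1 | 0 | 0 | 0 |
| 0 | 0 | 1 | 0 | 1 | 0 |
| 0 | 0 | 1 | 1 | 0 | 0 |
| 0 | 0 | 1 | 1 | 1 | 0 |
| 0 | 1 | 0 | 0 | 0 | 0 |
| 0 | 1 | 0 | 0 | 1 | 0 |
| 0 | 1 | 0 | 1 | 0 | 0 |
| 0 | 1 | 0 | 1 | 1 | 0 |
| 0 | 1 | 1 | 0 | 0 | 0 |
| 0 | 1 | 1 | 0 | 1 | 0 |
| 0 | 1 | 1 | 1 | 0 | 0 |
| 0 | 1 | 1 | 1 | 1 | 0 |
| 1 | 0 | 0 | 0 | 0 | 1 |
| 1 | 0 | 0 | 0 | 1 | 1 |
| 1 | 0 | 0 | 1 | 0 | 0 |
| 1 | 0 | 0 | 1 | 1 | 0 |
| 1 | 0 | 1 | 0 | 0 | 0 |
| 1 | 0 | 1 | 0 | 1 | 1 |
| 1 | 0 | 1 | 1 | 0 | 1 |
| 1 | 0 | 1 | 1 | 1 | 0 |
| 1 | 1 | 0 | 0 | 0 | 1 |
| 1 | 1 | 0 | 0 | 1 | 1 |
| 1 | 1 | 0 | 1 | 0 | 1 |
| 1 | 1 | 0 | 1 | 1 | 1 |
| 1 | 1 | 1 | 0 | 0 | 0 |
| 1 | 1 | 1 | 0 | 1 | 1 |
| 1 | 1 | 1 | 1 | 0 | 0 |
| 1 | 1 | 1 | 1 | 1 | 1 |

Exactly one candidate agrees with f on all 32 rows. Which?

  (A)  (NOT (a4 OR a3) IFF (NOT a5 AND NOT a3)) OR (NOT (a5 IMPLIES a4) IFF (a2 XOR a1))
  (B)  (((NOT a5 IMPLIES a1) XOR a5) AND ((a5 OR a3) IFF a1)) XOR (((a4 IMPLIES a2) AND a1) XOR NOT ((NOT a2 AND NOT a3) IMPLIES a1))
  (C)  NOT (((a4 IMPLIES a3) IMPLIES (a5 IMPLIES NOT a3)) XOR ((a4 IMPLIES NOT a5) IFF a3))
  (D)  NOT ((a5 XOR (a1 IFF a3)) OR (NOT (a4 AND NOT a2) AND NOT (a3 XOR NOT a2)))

(A) fails at (0,0,0,0,1): the formula yields 0, f is 1.
(C) fails at (0,0,0,0,0): the formula yields 0, f is 1.
(D) fails at (0,0,0,0,0): the formula yields 0, f is 1.
(B) is the remaining candidate, and it agrees with f on all 32 inputs.

B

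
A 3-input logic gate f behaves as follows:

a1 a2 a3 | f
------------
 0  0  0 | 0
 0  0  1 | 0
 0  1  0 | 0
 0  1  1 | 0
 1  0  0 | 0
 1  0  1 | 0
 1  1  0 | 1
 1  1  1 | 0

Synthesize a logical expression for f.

Only row (1,1,0) gives 1. That row's minterm a1·a2·¬a3 is f directly.

f(a1, a2, a3) = (a1 · a2) · a3'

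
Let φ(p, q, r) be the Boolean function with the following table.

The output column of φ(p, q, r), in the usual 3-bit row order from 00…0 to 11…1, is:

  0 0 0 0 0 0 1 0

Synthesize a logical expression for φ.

Only row (1,1,0) gives 1. That row's minterm p·q·¬r is φ directly.

φ(p, q, r) = (p and q) and not r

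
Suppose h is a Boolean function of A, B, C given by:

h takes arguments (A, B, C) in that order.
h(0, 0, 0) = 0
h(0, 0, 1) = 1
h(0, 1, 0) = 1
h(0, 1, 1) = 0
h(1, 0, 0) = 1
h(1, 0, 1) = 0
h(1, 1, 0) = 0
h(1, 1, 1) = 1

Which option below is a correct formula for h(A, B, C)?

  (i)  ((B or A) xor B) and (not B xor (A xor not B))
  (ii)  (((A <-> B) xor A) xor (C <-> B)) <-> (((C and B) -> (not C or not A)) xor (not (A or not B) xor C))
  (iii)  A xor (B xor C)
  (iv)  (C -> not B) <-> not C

iii

(i) disagrees with h on (0,0,1) (formula → 0, table → 1); rule it out.
(ii) disagrees with h on (0,0,1) (formula → 0, table → 1); rule it out.
(iv) disagrees with h on (0,0,0) (formula → 1, table → 0); rule it out.
That leaves (iii). Evaluating it on every row reproduces the table of h exactly.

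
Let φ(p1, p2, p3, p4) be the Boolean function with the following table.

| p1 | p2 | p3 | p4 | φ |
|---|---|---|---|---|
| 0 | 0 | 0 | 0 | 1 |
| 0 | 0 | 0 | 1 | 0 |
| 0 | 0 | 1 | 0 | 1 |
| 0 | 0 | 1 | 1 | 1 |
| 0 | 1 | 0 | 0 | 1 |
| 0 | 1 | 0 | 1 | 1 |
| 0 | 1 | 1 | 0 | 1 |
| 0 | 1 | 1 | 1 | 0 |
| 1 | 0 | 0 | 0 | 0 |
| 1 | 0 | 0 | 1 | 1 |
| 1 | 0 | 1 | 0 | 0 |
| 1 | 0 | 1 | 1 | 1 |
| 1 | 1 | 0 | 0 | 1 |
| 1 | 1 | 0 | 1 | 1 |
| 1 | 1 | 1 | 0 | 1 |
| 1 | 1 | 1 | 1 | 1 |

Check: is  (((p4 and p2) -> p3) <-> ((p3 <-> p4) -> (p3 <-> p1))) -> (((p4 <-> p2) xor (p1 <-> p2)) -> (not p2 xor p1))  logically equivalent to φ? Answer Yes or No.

Evaluate (((p4 and p2) -> p3) <-> ((p3 <-> p4) -> (p3 <-> p1))) -> (((p4 <-> p2) xor (p1 <-> p2)) -> (not p2 xor p1)) on each row and compare to φ:
  p1=0, p2=0, p3=0, p4=0: formula gives 1, φ = 1 ✓
  p1=0, p2=0, p3=0, p4=1: formula gives 1, but φ = 0 ✗
Row (0,0,0,1) is a counterexample, so the formula is not equivalent to φ.

No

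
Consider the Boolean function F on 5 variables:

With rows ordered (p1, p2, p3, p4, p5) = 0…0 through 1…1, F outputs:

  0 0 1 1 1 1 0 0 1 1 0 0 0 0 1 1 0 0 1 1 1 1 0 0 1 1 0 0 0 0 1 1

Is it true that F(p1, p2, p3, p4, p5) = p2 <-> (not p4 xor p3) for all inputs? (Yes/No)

Check the formula against F row by row:
  p1=0, p2=0, p3=0, p4=0, p5=0: formula gives 0, F = 0 ✓
  p1=0, p2=0, p3=0, p4=0, p5=1: formula gives 0, F = 0 ✓
  p1=0, p2=0, p3=0, p4=1, p5=0: formula gives 1, F = 1 ✓
  p1=0, p2=0, p3=0, p4=1, p5=1: formula gives 1, F = 1 ✓
  … (the remaining 28 rows also agree.)
No disagreement on any input; they are logically equivalent.

Yes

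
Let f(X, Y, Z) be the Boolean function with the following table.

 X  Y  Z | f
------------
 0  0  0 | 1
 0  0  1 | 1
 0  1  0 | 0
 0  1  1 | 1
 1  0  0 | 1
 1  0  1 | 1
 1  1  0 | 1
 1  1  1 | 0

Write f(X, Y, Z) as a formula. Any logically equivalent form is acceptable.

There are just 2 zero rows: (0,1,0), (1,1,1). Their minterms are ¬X·Y·¬Z, X·Y·Z; the OR of those covers precisely the 0-outputs, and negating it yields f.

f(X, Y, Z) = ¬(((¬X ∧ Y) ∧ ¬Z) ∨ ((X ∧ Y) ∧ Z))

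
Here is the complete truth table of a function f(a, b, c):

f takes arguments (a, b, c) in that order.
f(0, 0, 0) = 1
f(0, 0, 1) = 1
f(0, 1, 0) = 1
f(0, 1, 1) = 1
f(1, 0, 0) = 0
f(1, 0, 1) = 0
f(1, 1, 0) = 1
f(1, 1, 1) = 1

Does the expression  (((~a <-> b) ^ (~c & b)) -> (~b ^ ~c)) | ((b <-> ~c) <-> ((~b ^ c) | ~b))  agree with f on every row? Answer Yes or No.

No

Check the formula against f row by row:
  a=0, b=0, c=0: formula gives 1, f = 1 ✓
  a=0, b=0, c=1: formula gives 1, f = 1 ✓
  a=0, b=1, c=0: formula gives 1, f = 1 ✓
  a=0, b=1, c=1: formula gives 0, but f = 1 ✗
Since they disagree at (0,1,1), the expression is not a correct formula for f.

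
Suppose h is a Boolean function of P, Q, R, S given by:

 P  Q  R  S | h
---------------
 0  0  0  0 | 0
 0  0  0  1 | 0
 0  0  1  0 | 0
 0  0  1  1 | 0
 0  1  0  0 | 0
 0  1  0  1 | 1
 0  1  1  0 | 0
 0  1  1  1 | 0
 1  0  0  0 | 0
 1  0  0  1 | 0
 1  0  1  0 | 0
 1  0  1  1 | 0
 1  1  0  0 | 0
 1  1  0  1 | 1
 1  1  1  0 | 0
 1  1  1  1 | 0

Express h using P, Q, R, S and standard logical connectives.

The 1-rows are (0,1,0,1), (1,1,0,1). Each contributes one minterm — ¬P·Q·¬R·S; P·Q·¬R·S — and their disjunction is a sum-of-products form of h.

h(P, Q, R, S) = (((NOT P AND Q) AND NOT R) AND S) OR (((P AND Q) AND NOT R) AND S)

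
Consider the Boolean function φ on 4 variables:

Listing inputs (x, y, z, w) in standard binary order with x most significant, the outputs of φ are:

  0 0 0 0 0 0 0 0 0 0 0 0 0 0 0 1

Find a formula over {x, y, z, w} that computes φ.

The output is 1 only when every input is 1 — the AND of all inputs.

φ(x, y, z, w) = ((x ∧ y) ∧ z) ∧ w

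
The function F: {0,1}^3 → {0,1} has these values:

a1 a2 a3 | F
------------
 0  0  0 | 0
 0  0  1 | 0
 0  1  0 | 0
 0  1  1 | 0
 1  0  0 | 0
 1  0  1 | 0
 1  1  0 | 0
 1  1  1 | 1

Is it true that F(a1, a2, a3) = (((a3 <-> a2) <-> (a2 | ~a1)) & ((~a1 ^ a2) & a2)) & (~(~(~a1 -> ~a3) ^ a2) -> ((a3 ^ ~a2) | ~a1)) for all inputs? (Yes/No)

Yes

Check the formula against F row by row:
  a1=0, a2=0, a3=0: formula gives 0, F = 0 ✓
  a1=0, a2=0, a3=1: formula gives 0, F = 0 ✓
  a1=0, a2=1, a3=0: formula gives 0, F = 0 ✓
  a1=0, a2=1, a3=1: formula gives 0, F = 0 ✓
  a1=1, a2=0, a3=0: formula gives 0, F = 0 ✓
  … (the remaining 3 rows also agree.)
No disagreement on any input; they are logically equivalent.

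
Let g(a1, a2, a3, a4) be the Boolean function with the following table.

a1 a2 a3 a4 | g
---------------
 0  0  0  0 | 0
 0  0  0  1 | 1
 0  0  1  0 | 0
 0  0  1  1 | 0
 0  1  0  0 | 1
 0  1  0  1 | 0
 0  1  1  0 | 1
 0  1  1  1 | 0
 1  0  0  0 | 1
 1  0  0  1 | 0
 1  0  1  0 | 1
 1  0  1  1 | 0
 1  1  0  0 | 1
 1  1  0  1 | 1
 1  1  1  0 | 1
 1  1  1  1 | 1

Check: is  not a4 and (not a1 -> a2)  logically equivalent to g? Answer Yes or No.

Evaluate not a4 and (not a1 -> a2) on each row and compare to g:
  a1=0, a2=0, a3=0, a4=0: formula gives 0, g = 0 ✓
  a1=0, a2=0, a3=0, a4=1: formula gives 0, but g = 1 ✗
Row (0,0,0,1) is a counterexample, so the formula is not equivalent to g.

No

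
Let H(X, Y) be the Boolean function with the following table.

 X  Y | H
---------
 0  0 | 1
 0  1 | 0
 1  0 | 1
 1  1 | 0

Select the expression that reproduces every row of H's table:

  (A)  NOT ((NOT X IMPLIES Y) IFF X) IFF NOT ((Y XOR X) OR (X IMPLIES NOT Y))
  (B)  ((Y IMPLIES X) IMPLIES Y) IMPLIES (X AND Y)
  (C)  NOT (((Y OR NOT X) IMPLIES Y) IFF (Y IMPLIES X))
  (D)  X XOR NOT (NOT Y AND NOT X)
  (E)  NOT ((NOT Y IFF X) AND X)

A

(B) disagrees with H on (1,1) (formula → 1, table → 0); rule it out.
(C) disagrees with H on (0,1) (formula → 1, table → 0); rule it out.
(D) disagrees with H on (0,0) (formula → 0, table → 1); rule it out.
(E) disagrees with H on (0,1) (formula → 1, table → 0); rule it out.
Only (A) survives; checking it on all 4 rows confirms it matches H.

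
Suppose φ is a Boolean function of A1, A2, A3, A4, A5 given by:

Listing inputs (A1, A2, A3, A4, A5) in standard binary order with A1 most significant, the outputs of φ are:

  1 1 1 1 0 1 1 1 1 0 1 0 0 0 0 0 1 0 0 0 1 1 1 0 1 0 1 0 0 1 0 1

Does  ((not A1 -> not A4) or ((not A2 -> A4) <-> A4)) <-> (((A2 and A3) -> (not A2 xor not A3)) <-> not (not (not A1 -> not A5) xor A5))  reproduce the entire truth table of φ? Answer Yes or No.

Test each input against both φ and the formula:
  A1=0, A2=0, A3=0, A4=0, A5=0: formula gives 1, φ = 1 ✓
  A1=0, A2=0, A3=0, A4=0, A5=1: formula gives 1, φ = 1 ✓
  A1=0, A2=0, A3=0, A4=1, A5=0: formula gives 1, φ = 1 ✓
  A1=0, A2=0, A3=0, A4=1, A5=1: formula gives 1, φ = 1 ✓
  A1=0, A2=0, A3=1, A4=0, A5=0: formula gives 1, but φ = 0 ✗
A single disagreement suffices: at (0,0,1,0,0) they differ, so the formula does not compute φ.

No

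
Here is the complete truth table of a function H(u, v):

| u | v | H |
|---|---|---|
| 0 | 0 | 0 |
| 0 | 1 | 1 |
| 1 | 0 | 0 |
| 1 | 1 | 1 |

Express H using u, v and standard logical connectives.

The output simply equals v.

H(u, v) = v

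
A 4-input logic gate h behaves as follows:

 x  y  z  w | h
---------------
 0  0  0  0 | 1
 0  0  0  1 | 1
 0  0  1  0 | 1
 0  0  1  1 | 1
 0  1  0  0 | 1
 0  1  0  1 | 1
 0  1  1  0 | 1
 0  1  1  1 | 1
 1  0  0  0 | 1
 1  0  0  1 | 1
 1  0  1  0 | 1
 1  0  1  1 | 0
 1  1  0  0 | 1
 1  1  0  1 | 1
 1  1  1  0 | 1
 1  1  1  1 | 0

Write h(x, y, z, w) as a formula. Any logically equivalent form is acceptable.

h(x, y, z, w) = ~((((x & ~y) & z) & w) | (((x & y) & z) & w))

h is 0 on only 2 rows — (1,0,1,1), (1,1,1,1). Writing each as a minterm (x·¬y·z·w, x·y·z·w) and OR-ing them characterizes exactly where h=0, so h is the negation of that disjunction.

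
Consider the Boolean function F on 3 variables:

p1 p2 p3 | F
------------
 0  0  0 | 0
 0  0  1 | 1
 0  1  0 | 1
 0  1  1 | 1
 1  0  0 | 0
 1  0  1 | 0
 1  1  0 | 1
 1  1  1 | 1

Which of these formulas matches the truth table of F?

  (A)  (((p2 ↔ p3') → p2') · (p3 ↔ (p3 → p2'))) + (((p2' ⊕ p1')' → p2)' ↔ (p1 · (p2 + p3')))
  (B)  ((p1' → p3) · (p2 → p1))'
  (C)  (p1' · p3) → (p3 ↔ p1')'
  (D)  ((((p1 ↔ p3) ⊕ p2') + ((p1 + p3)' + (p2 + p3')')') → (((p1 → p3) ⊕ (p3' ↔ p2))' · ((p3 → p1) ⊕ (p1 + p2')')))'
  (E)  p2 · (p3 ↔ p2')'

D

(A): at (1,0,1) it gives 1, but F = 0 — eliminated.
(B): at (0,0,0) it gives 1, but F = 0 — eliminated.
(C): at (0,0,0) it gives 1, but F = 0 — eliminated.
(E): at (0,0,1) it gives 0, but F = 1 — eliminated.
That leaves (D). Evaluating it on every row reproduces the table of F exactly.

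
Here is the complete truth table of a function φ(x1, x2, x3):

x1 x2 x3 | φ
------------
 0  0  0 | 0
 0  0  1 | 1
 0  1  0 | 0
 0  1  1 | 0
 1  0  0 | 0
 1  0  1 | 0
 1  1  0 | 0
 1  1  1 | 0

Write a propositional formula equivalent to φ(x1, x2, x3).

φ(x1, x2, x3) = (not x1 and not x2) and x3

φ is 1 on exactly one input, (0,0,1), whose minterm is ¬x1·¬x2·x3. So φ is just that conjunction.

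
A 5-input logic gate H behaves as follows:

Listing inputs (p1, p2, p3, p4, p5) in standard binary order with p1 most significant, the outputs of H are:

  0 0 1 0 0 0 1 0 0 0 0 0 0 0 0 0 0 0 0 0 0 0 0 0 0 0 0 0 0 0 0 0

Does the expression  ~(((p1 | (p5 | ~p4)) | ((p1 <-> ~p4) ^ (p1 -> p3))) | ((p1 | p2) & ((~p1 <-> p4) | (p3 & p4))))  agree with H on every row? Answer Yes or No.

Yes

Evaluate ~(((p1 | (p5 | ~p4)) | ((p1 <-> ~p4) ^ (p1 -> p3))) | ((p1 | p2) & ((~p1 <-> p4) | (p3 & p4)))) on each row and compare to H:
  p1=0, p2=0, p3=0, p4=0, p5=0: formula gives 0, H = 0 ✓
  p1=0, p2=0, p3=0, p4=0, p5=1: formula gives 0, H = 0 ✓
  p1=0, p2=0, p3=0, p4=1, p5=0: formula gives 1, H = 1 ✓
  p1=0, p2=0, p3=0, p4=1, p5=1: formula gives 0, H = 0 ✓
  …and likewise for the remaining 28 rows.
Every row agrees, so the formula is equivalent.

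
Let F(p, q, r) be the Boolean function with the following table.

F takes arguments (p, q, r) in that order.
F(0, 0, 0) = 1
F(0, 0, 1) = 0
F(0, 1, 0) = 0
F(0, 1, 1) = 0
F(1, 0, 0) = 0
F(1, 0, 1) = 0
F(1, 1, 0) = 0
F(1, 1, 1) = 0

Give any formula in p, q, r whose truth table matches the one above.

F is 1 on exactly one input, (0,0,0), whose minterm is ¬p·¬q·¬r. So F is just that conjunction.

F(p, q, r) = (not p and not q) and not r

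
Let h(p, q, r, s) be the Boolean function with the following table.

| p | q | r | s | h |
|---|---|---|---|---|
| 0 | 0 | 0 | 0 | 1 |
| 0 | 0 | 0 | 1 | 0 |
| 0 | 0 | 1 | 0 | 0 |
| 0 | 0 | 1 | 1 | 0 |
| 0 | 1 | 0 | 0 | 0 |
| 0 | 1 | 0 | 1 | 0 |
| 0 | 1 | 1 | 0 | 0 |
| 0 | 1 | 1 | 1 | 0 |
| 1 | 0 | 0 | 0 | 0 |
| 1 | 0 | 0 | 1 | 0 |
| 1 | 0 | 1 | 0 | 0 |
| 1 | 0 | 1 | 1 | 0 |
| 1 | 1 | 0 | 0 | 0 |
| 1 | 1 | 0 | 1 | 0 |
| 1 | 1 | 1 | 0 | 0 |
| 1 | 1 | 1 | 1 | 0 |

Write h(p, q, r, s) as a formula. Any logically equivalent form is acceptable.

h(p, q, r, s) = NOT (((p OR q) OR r) OR s)

The output is 1 only when every input is 0 — NOR of all inputs.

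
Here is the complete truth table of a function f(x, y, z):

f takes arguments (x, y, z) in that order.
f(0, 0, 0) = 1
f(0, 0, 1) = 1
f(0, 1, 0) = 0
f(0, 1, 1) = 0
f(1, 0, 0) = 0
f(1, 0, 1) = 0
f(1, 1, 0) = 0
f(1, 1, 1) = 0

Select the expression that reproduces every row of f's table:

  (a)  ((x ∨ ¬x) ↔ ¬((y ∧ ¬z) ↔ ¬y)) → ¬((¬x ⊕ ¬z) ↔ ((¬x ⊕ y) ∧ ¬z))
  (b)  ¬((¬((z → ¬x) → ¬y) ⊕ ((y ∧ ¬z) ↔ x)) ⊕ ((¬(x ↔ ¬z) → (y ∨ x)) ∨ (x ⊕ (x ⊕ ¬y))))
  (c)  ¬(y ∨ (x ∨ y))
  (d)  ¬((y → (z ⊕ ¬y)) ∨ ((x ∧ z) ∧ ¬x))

c

(a) fails at (0,1,1): the formula yields 1, f is 0.
(b) fails at (0,1,0): the formula yields 1, f is 0.
(d) fails at (0,0,0): the formula yields 0, f is 1.
Only (c) survives; checking it on all 8 rows confirms it matches f.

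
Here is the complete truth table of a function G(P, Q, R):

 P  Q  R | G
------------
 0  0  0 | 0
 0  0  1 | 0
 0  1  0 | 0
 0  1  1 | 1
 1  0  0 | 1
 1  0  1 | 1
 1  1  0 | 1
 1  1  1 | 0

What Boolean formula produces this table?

G(P, Q, R) = ((((¬P ∧ Q) ∧ R) ∨ ((P ∧ ¬Q) ∧ ¬R)) ∨ ((P ∧ ¬Q) ∧ R)) ∨ ((P ∧ Q) ∧ ¬R)

The 1-rows are (0,1,1), (1,0,0), (1,0,1), (1,1,0). Each contributes one minterm — ¬P·Q·R; P·¬Q·¬R; P·¬Q·R; P·Q·¬R — and their disjunction is a sum-of-products form of G.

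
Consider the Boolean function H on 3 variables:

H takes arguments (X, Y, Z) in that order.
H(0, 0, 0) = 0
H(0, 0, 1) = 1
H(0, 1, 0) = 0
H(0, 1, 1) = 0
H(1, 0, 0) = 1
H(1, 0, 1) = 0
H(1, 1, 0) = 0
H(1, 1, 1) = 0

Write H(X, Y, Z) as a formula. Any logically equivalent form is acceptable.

Collect the rows where H=1 — (0,0,1), (1,0,0) — and write one minterm per row: ¬X·¬Y·Z, X·¬Y·¬Z. Their union (logical OR) reproduces the table exactly.

H(X, Y, Z) = ((not X and not Y) and Z) or ((X and not Y) and not Z)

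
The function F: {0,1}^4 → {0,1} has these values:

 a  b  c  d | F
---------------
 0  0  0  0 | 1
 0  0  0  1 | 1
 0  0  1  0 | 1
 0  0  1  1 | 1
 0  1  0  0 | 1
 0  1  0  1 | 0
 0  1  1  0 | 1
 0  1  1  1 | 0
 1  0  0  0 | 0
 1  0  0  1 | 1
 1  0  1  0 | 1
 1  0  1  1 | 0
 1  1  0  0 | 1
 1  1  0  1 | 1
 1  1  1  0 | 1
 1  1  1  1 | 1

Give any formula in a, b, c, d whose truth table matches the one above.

F(a, b, c, d) = ((((((a' · b) · c') · d) + (((a' · b) · c) · d)) + (((a · b') · c') · d')) + (((a · b') · c) · d))'

The 0-rows are (0,1,0,1), (0,1,1,1), (1,0,0,0), (1,0,1,1). Take each as a conjunction (¬a·b·¬c·d, ¬a·b·c·d, a·¬b·¬c·¬d, a·¬b·c·d), form their disjunction, and complement — that gives a formula that is 1 everywhere F is.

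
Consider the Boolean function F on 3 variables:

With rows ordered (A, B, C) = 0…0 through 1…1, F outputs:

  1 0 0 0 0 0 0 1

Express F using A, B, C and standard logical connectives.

F(A, B, C) = ((~A & ~B) & ~C) | ((A & B) & C)

Collect the rows where F=1 — (0,0,0), (1,1,1) — and write one minterm per row: ¬A·¬B·¬C, A·B·C. Their union (logical OR) reproduces the table exactly.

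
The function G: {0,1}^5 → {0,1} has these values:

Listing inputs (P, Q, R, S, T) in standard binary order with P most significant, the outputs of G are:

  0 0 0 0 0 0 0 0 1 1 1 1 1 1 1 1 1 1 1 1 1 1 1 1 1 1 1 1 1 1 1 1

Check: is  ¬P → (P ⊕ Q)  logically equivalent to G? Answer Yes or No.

Yes

Test each input against both G and the formula:
  P=0, Q=0, R=0, S=0, T=0: formula gives 0, G = 0 ✓
  P=0, Q=0, R=0, S=0, T=1: formula gives 0, G = 0 ✓
  P=0, Q=0, R=0, S=1, T=0: formula gives 0, G = 0 ✓
  P=0, Q=0, R=0, S=1, T=1: formula gives 0, G = 0 ✓
  …and likewise for the remaining 28 rows.
No disagreement on any input; they are logically equivalent.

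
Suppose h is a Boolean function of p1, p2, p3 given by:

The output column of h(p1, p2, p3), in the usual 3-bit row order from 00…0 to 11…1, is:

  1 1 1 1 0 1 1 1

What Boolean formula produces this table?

Only row (1,0,0) gives 0. So h is 1 everywhere except there — the complement of the minterm p1·¬p2·¬p3.

h(p1, p2, p3) = not ((p1 and not p2) and not p3)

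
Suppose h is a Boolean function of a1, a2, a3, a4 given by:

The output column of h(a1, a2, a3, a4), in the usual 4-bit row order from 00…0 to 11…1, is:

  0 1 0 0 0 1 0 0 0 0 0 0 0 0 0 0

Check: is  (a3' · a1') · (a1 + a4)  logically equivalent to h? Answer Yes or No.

Yes

Check the formula against h row by row:
  a1=0, a2=0, a3=0, a4=0: formula gives 0, h = 0 ✓
  a1=0, a2=0, a3=0, a4=1: formula gives 1, h = 1 ✓
  a1=0, a2=0, a3=1, a4=0: formula gives 0, h = 0 ✓
  a1=0, a2=0, a3=1, a4=1: formula gives 0, h = 0 ✓
  …and likewise for the remaining 12 rows.
No disagreement on any input; they are logically equivalent.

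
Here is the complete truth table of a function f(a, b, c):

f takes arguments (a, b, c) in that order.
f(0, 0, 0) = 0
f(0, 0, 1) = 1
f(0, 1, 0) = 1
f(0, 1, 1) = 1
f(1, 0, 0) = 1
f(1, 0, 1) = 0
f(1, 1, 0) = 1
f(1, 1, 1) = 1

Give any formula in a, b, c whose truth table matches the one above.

f(a, b, c) = (((a' · b') · c') + ((a · b') · c))'

f is 0 on only 2 rows — (0,0,0), (1,0,1). Writing each as a minterm (¬a·¬b·¬c, a·¬b·c) and OR-ing them characterizes exactly where f=0, so f is the negation of that disjunction.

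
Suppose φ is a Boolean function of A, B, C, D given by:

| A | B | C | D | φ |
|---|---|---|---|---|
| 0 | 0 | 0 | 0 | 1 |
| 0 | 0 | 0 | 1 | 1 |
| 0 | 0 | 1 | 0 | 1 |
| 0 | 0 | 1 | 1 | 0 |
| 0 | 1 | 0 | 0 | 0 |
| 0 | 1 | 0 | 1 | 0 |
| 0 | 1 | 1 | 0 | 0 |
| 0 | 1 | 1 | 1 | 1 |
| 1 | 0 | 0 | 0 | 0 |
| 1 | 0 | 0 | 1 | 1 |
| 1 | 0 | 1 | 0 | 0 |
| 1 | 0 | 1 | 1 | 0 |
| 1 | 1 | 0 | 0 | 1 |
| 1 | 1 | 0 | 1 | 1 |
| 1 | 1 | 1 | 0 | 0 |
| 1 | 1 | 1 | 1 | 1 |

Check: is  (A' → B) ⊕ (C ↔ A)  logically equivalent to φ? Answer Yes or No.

Check the formula against φ row by row:
  A=0, B=0, C=0, D=0: formula gives 1, φ = 1 ✓
  A=0, B=0, C=0, D=1: formula gives 1, φ = 1 ✓
  A=0, B=0, C=1, D=0: formula gives 0, but φ = 1 ✗
Row (0,0,1,0) is a counterexample, so the formula is not equivalent to φ.

No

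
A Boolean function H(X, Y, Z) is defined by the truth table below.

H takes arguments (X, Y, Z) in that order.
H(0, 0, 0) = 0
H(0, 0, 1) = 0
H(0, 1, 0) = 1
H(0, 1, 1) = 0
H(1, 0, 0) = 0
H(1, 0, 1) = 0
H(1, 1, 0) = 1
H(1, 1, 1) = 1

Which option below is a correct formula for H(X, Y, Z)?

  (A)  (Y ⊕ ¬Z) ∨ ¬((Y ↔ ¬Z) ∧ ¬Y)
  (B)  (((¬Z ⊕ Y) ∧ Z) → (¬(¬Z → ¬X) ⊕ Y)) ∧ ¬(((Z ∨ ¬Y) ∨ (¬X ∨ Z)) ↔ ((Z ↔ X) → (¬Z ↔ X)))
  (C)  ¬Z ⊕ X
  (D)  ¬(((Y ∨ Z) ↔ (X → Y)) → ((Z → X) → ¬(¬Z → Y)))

(A): at (0,0,0) it gives 1, but H = 0 — eliminated.
(B): at (0,0,0) it gives 1, but H = 0 — eliminated.
(C): at (0,0,0) it gives 1, but H = 0 — eliminated.
(D) is the remaining candidate, and it agrees with H on all 8 inputs.

D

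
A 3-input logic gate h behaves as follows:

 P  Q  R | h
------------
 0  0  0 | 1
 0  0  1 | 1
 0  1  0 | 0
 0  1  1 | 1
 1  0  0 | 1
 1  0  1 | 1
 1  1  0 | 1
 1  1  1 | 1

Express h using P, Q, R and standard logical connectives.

h(P, Q, R) = ((P' · Q) · R')'

h is 0 on exactly one input, (0,1,0), whose minterm is ¬P·Q·¬R. So h is the negation of that single conjunction.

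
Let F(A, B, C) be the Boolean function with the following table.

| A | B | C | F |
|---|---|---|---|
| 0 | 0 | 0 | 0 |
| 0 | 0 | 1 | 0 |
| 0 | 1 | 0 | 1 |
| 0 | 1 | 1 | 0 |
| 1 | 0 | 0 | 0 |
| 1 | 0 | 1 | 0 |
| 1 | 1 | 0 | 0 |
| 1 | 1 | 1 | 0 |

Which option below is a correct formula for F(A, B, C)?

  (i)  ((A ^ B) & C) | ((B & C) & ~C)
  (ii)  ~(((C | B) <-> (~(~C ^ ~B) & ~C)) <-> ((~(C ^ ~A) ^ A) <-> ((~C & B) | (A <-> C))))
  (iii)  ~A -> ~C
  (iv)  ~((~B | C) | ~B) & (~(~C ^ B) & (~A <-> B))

(i) disagrees with F on (0,1,0) (formula → 0, table → 1); rule it out.
(ii) disagrees with F on (0,1,0) (formula → 0, table → 1); rule it out.
(iii) disagrees with F on (0,0,0) (formula → 1, table → 0); rule it out.
Only (iv) survives; checking it on all 8 rows confirms it matches F.

iv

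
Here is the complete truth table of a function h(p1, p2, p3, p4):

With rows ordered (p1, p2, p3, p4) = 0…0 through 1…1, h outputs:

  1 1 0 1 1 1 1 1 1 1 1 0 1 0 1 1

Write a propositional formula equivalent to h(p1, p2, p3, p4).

h(p1, p2, p3, p4) = ¬(((((¬p1 ∧ ¬p2) ∧ p3) ∧ ¬p4) ∨ (((p1 ∧ ¬p2) ∧ p3) ∧ p4)) ∨ (((p1 ∧ p2) ∧ ¬p3) ∧ p4))

h is 0 on only 3 rows — (0,0,1,0), (1,0,1,1), (1,1,0,1). Writing each as a minterm (¬p1·¬p2·p3·¬p4, p1·¬p2·p3·p4, p1·p2·¬p3·p4) and OR-ing them characterizes exactly where h=0, so h is the negation of that disjunction.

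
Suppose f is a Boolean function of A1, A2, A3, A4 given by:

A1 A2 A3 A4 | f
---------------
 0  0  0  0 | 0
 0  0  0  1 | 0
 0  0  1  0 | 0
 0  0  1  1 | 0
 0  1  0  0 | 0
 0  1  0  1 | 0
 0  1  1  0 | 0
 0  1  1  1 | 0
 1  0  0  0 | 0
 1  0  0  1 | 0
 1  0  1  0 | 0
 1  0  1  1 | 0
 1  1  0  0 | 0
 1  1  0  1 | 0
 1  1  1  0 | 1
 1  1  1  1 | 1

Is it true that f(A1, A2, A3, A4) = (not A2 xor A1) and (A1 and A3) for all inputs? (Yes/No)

Yes

Check the formula against f row by row:
  A1=0, A2=0, A3=0, A4=0: formula gives 0, f = 0 ✓
  A1=0, A2=0, A3=0, A4=1: formula gives 0, f = 0 ✓
  A1=0, A2=0, A3=1, A4=0: formula gives 0, f = 0 ✓
  A1=0, A2=0, A3=1, A4=1: formula gives 0, f = 0 ✓
  … (the remaining 12 rows also agree.)
Every row agrees, so the formula is equivalent.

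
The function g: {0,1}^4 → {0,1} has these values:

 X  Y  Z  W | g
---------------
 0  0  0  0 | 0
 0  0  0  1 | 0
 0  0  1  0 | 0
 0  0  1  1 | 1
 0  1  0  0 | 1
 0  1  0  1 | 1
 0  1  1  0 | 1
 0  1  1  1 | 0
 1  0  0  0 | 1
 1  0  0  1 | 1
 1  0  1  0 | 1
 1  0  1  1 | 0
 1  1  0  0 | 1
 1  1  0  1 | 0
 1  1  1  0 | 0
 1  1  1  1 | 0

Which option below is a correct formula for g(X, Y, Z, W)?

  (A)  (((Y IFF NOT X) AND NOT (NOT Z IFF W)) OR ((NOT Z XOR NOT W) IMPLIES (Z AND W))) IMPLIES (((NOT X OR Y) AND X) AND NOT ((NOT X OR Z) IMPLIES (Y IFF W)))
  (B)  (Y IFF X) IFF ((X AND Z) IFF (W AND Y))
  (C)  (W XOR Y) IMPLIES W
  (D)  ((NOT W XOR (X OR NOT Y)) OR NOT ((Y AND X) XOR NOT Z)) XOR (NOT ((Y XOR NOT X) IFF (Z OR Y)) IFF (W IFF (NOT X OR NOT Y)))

(A) fails at (0,0,0,1): the formula yields 1, g is 0.
(B) fails at (0,0,0,0): the formula yields 1, g is 0.
(C) fails at (0,0,0,0): the formula yields 1, g is 0.
(D) is the remaining candidate, and it agrees with g on all 16 inputs.

D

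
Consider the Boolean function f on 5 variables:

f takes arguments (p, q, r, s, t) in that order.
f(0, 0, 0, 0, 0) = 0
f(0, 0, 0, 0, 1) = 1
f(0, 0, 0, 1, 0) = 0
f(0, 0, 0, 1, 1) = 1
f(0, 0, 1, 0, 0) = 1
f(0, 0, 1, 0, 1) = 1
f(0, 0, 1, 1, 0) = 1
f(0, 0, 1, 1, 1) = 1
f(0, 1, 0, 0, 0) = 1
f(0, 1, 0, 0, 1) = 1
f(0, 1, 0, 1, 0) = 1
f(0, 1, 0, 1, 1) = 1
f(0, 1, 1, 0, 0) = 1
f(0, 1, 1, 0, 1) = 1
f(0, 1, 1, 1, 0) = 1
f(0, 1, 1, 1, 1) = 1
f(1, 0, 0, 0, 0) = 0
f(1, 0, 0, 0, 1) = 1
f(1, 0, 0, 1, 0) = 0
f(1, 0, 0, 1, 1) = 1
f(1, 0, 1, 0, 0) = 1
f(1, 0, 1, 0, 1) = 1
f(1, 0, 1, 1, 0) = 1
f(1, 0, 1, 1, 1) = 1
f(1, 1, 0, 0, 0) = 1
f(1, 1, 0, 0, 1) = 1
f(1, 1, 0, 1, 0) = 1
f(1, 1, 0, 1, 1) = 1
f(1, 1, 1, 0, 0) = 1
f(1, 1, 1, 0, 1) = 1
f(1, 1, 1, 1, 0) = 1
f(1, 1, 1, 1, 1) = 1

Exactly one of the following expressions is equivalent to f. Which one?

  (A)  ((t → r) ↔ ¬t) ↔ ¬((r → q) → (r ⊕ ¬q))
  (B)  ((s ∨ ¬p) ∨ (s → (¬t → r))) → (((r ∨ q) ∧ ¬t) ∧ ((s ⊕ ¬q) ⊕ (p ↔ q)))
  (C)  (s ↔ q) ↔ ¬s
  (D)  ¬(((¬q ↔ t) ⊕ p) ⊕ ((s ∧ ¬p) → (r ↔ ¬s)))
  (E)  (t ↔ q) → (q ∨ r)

(A) fails at (0,0,0,0,1): the formula yields 0, f is 1.
(B) fails at (0,0,0,0,1): the formula yields 0, f is 1.
(C) fails at (0,0,0,0,0): the formula yields 1, f is 0.
(D) fails at (0,0,1,0,0): the formula yields 0, f is 1.
That leaves (E). Evaluating it on every row reproduces the table of f exactly.

E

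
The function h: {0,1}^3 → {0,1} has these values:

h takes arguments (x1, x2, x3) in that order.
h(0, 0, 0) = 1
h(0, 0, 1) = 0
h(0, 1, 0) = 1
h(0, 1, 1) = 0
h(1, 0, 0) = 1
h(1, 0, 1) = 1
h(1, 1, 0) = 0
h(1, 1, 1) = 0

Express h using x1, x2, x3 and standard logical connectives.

Collect the rows where h=1 — (0,0,0), (0,1,0), (1,0,0), (1,0,1) — and write one minterm per row: ¬x1·¬x2·¬x3, ¬x1·x2·¬x3, x1·¬x2·¬x3, x1·¬x2·x3. Their union (logical OR) reproduces the table exactly.

h(x1, x2, x3) = ((((not x1 and not x2) and not x3) or ((not x1 and x2) and not x3)) or ((x1 and not x2) and not x3)) or ((x1 and not x2) and x3)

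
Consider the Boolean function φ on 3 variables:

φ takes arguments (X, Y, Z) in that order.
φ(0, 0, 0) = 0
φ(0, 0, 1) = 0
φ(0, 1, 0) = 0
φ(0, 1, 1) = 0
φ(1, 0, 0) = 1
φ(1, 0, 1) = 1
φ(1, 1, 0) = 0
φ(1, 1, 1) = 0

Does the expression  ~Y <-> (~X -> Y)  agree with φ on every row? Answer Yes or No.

Test each input against both φ and the formula:
  X=0, Y=0, Z=0: formula gives 0, φ = 0 ✓
  X=0, Y=0, Z=1: formula gives 0, φ = 0 ✓
  X=0, Y=1, Z=0: formula gives 0, φ = 0 ✓
  X=0, Y=1, Z=1: formula gives 0, φ = 0 ✓
  X=1, Y=0, Z=0: formula gives 1, φ = 1 ✓
  … (the remaining 3 rows also agree.)
No disagreement on any input; they are logically equivalent.

Yes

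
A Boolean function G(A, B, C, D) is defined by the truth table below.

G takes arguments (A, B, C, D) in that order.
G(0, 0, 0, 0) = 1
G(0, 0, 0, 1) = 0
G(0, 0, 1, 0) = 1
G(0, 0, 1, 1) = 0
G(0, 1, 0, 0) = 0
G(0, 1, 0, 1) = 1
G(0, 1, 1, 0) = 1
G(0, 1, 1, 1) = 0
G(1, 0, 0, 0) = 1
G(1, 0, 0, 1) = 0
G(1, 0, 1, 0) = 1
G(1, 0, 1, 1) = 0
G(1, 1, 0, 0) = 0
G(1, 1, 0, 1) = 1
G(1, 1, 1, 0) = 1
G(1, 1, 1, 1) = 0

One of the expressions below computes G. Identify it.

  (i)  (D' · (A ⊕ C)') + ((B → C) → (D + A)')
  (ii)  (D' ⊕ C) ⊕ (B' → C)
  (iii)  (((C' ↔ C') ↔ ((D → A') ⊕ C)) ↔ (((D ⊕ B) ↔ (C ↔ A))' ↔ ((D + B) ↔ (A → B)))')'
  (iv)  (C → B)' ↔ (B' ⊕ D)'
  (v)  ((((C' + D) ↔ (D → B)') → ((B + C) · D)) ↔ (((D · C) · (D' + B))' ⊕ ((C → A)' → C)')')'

(i) disagrees with G on (0,1,0,0) (formula → 1, table → 0); rule it out.
(iii) disagrees with G on (0,0,0,0) (formula → 0, table → 1); rule it out.
(iv) disagrees with G on (0,0,1,0) (formula → 0, table → 1); rule it out.
(v) disagrees with G on (0,0,1,0) (formula → 0, table → 1); rule it out.
(ii) is the remaining candidate, and it agrees with G on all 16 inputs.

ii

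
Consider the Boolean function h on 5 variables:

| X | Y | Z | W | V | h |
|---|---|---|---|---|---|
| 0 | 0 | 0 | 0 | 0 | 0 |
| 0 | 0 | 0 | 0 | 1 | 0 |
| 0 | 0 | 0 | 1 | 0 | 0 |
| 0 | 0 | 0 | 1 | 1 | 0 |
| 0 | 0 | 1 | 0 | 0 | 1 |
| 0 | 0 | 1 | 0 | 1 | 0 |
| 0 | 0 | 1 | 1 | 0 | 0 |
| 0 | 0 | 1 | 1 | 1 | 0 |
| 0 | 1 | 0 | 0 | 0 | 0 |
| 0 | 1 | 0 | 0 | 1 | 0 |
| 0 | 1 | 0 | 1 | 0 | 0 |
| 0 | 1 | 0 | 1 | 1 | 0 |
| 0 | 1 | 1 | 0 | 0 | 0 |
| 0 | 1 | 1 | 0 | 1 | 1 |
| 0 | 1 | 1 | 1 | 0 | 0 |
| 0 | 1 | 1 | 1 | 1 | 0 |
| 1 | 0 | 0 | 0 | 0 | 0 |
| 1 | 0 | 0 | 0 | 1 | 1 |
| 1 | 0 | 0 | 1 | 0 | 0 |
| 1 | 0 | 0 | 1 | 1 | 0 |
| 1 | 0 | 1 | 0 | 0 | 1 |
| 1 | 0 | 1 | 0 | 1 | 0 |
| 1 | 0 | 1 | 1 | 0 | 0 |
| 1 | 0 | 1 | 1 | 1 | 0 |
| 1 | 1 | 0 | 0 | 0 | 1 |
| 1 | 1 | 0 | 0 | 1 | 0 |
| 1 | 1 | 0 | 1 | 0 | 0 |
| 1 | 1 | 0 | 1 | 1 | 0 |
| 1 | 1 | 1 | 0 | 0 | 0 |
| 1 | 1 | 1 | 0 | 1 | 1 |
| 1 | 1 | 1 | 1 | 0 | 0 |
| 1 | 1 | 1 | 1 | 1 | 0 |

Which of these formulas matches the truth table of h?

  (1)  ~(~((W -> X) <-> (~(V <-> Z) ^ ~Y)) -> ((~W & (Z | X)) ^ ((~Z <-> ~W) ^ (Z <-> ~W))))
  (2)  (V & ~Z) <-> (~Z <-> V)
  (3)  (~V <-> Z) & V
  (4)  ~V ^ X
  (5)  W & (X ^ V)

1

(2): at (0,0,0,0,0) it gives 1, but h = 0 — eliminated.
(3): at (0,0,0,0,1) it gives 1, but h = 0 — eliminated.
(4): at (0,0,0,0,0) it gives 1, but h = 0 — eliminated.
(5): at (0,0,0,1,1) it gives 1, but h = 0 — eliminated.
Only (1) survives; checking it on all 32 rows confirms it matches h.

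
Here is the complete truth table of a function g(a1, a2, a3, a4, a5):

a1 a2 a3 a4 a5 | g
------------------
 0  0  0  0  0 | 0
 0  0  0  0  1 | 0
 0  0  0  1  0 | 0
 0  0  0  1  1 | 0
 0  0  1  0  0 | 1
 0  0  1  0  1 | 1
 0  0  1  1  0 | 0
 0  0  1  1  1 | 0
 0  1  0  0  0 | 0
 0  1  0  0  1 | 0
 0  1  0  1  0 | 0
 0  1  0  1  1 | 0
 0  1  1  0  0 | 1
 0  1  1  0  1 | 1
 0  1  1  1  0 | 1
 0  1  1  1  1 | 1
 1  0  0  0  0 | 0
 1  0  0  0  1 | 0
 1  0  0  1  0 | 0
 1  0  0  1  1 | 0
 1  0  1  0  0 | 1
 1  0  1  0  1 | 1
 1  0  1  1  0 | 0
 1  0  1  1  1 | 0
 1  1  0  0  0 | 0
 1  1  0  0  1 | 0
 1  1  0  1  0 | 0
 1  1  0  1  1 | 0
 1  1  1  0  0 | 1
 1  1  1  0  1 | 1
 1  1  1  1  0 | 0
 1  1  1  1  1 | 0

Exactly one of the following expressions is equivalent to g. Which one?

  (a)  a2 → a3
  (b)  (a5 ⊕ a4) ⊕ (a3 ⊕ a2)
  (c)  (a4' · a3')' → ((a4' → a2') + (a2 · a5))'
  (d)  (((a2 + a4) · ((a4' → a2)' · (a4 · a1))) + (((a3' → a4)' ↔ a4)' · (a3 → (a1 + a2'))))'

d

(a): at (0,0,0,0,0) it gives 1, but g = 0 — eliminated.
(b): at (0,0,0,0,1) it gives 1, but g = 0 — eliminated.
(c): at (0,0,0,0,0) it gives 1, but g = 0 — eliminated.
(d) is the remaining candidate, and it agrees with g on all 32 inputs.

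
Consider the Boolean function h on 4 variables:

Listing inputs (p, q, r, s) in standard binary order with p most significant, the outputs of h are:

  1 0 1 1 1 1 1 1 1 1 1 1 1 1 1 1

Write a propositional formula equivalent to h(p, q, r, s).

h is 0 on exactly one input, (0,0,0,1), whose minterm is ¬p·¬q·¬r·s. So h is the negation of that single conjunction.

h(p, q, r, s) = ¬(((¬p ∧ ¬q) ∧ ¬r) ∧ s)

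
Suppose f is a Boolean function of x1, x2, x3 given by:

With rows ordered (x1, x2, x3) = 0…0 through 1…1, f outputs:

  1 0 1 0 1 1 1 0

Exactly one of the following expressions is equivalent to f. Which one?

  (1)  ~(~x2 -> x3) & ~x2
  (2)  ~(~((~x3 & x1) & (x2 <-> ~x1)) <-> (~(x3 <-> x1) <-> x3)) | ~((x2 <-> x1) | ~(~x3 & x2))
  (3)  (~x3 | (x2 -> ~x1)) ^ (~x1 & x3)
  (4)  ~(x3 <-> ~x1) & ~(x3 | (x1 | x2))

3

(1) disagrees with f on (0,1,0) (formula → 0, table → 1); rule it out.
(2) disagrees with f on (0,0,0) (formula → 0, table → 1); rule it out.
(4) disagrees with f on (0,1,0) (formula → 0, table → 1); rule it out.
Only (3) survives; checking it on all 8 rows confirms it matches f.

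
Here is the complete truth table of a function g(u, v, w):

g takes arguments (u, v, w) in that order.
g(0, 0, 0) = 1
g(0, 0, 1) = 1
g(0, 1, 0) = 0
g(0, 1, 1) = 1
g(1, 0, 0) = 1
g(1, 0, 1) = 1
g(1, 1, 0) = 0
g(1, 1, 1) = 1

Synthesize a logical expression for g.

g(u, v, w) = (((u' · v) · w') + ((u · v) · w'))'

There are just 2 zero rows: (0,1,0), (1,1,0). Their minterms are ¬u·v·¬w, u·v·¬w; the OR of those covers precisely the 0-outputs, and negating it yields g.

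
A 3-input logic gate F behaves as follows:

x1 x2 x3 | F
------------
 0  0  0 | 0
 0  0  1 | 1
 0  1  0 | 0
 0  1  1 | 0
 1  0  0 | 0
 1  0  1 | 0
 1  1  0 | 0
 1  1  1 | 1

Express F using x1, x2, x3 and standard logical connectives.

The 1-rows are (0,0,1), (1,1,1). Each contributes one minterm — ¬x1·¬x2·x3; x1·x2·x3 — and their disjunction is a sum-of-products form of F.

F(x1, x2, x3) = ((x1' · x2') · x3) + ((x1 · x2) · x3)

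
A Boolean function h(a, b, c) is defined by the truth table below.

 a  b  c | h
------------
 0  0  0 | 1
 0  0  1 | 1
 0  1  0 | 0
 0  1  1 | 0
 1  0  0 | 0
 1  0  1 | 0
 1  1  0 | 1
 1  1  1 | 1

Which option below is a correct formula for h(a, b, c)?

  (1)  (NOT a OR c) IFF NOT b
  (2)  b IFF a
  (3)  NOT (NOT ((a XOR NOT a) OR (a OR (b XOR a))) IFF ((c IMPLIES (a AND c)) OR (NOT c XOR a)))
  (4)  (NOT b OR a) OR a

2

(1): at (1,0,1) it gives 1, but h = 0 — eliminated.
(3): at (0,0,1) it gives 0, but h = 1 — eliminated.
(4): at (1,0,0) it gives 1, but h = 0 — eliminated.
That leaves (2). Evaluating it on every row reproduces the table of h exactly.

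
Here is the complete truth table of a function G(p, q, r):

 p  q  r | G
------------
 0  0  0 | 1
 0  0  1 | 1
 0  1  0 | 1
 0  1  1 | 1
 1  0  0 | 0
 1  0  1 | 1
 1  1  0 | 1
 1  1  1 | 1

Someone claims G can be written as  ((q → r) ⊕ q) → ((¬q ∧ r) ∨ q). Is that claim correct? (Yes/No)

Evaluate ((q → r) ⊕ q) → ((¬q ∧ r) ∨ q) on each row and compare to G:
  p=0, q=0, r=0: formula gives 0, but G = 1 ✗
Row (0,0,0) is a counterexample, so the formula is not equivalent to G.

No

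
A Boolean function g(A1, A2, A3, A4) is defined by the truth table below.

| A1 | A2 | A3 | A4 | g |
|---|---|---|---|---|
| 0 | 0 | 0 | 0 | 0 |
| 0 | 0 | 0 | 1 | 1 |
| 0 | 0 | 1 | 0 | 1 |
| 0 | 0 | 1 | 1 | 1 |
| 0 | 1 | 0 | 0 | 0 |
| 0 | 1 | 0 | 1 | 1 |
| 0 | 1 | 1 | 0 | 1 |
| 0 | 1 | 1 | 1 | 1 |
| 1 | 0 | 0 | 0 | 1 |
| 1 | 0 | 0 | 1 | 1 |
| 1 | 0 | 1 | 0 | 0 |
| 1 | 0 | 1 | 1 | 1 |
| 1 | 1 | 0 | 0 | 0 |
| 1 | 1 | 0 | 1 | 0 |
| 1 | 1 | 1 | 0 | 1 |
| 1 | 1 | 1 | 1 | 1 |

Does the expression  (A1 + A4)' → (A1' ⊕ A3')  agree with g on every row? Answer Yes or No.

No

Evaluate (A1 + A4)' → (A1' ⊕ A3') on each row and compare to g:
  A1=0, A2=0, A3=0, A4=0: formula gives 0, g = 0 ✓
  A1=0, A2=0, A3=0, A4=1: formula gives 1, g = 1 ✓
  A1=0, A2=0, A3=1, A4=0: formula gives 1, g = 1 ✓
  A1=0, A2=0, A3=1, A4=1: formula gives 1, g = 1 ✓
  …
  A1=1, A2=0, A3=1, A4=0: formula gives 1, but g = 0 ✗
Row (1,0,1,0) is a counterexample, so the formula is not equivalent to g.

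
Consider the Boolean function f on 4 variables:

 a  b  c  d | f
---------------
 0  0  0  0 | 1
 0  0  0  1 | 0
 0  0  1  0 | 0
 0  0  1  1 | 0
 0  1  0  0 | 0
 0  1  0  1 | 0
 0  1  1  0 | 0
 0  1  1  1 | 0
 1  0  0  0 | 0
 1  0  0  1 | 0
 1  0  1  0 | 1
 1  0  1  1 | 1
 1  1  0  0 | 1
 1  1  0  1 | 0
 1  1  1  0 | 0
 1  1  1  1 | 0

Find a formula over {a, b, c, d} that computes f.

f(a, b, c, d) = (((((NOT a AND NOT b) AND NOT c) AND NOT d) OR (((a AND NOT b) AND c) AND NOT d)) OR (((a AND NOT b) AND c) AND d)) OR (((a AND b) AND NOT c) AND NOT d)

f=1 on 4 inputs: (0,0,0,0), (1,0,1,0), (1,0,1,1), (1,1,0,0). Reading each as a conjunction of literals (¬a·¬b·¬c·¬d, a·¬b·c·¬d, a·¬b·c·d, a·b·¬c·¬d) and taking the OR gives the canonical DNF.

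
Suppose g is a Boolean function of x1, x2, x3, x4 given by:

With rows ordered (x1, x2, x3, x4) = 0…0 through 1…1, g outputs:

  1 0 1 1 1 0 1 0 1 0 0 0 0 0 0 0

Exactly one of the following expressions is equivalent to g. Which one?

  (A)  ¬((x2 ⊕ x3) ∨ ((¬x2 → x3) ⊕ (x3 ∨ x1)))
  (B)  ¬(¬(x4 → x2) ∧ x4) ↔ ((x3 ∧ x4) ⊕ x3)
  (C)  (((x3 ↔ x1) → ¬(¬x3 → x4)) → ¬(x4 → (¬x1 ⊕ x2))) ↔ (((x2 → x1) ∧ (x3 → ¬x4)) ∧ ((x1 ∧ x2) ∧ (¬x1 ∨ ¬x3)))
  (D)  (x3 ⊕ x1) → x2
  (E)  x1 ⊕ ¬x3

C

(A): at (0,0,0,1) it gives 1, but g = 0 — eliminated.
(B): at (0,0,0,0) it gives 0, but g = 1 — eliminated.
(D): at (0,0,0,1) it gives 1, but g = 0 — eliminated.
(E): at (0,0,0,1) it gives 1, but g = 0 — eliminated.
(C) is the remaining candidate, and it agrees with g on all 16 inputs.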